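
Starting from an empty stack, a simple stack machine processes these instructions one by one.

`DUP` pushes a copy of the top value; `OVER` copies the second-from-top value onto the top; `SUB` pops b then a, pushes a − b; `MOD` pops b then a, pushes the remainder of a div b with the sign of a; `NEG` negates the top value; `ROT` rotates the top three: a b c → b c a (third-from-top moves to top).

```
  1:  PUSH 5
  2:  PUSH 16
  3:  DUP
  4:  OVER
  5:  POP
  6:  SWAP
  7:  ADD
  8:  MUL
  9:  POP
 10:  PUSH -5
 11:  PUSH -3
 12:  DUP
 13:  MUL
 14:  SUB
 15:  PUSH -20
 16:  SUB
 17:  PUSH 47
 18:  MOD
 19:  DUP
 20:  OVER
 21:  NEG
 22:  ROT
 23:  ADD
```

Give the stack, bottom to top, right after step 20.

PUSH 5   -> [5]
PUSH 16  -> [5, 16]
DUP      -> [5, 16, 16]
OVER     -> [5, 16, 16, 16]
POP      -> [5, 16, 16]
SWAP     -> [5, 16, 16]
ADD      -> [5, 32]
MUL      -> [160]
POP      -> []
PUSH -5  -> [-5]
PUSH -3  -> [-5, -3]
DUP      -> [-5, -3, -3]
MUL      -> [-5, 9]
SUB      -> [-14]
PUSH -20 -> [-14, -20]
SUB      -> [6]
PUSH 47  -> [6, 47]
MOD      -> [6]
DUP      -> [6, 6]
OVER     -> [6, 6, 6]

[6, 6, 6]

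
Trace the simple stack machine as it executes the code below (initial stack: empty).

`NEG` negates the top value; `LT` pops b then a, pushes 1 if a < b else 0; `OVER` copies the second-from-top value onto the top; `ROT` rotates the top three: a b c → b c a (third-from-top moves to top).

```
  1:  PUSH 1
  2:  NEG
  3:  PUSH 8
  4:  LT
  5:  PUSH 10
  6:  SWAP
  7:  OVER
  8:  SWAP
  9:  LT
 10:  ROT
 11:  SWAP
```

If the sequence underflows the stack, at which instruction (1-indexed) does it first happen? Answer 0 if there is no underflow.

PUSH 1  -> [1]
NEG     -> [-1]
PUSH 8  -> [-1, 8]
LT      -> [1]
PUSH 10 -> [1, 10]
SWAP    -> [10, 1]
OVER    -> [10, 1, 10]
SWAP    -> [10, 10, 1]
LT      -> [10, 0]
ROT  — needs 3 operands, stack has 2 → underflow

10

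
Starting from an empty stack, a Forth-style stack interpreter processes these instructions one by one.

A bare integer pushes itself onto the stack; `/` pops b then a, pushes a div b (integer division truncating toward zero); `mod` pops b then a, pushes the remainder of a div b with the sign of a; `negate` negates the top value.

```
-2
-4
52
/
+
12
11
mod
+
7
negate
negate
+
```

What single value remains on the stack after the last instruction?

-2     : [-2]
-4     : [-2, -4]
52     : [-2, -4, 52]
/      : [-2, 0]
+      : [-2]
12     : [-2, 12]
11     : [-2, 12, 11]
mod    : [-2, 1]
+      : [-1]
7      : [-1, 7]
negate : [-1, -7]
negate : [-1, 7]
+      : [6]

6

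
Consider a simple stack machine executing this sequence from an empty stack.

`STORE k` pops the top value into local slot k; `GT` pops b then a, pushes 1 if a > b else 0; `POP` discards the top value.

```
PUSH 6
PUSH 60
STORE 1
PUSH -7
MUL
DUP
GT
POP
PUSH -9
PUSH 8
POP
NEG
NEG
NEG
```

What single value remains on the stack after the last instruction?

PUSH 6  → 6
PUSH 60 → 6 60
STORE 1 → 6
PUSH -7 → 6 -7
MUL     → -42
DUP     → -42 -42
GT      → 0
POP     → (empty)
PUSH -9 → -9
PUSH 8  → -9 8
POP     → -9
NEG     → 9
NEG     → -9
NEG     → 9

9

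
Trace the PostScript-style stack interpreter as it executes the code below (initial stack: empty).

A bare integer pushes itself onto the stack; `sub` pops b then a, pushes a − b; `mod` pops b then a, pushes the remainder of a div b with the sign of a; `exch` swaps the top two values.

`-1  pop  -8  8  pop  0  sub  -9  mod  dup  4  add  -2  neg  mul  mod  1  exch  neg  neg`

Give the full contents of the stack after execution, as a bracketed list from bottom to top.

-1    -1
pop   (empty)
-8    -8
8     -8 8
pop   -8
0     -8 0
sub   -8
-9    -8 -9
mod   -8
dup   -8 -8
4     -8 -8 4
add   -8 -4
-2    -8 -4 -2
neg   -8 -4 2
mul   -8 -8
mod   0
1     0 1
exch  1 0
neg   1 0
neg   1 0

[1, 0]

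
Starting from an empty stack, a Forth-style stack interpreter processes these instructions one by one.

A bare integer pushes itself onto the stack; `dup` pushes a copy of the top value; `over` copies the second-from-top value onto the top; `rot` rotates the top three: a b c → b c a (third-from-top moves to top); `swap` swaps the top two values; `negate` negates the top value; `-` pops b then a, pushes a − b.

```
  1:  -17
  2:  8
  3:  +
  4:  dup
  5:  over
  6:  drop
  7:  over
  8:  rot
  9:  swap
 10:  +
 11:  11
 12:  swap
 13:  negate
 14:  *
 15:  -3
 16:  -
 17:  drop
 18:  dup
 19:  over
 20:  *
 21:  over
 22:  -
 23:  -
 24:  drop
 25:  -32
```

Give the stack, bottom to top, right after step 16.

[-9, 201]

-17    : [-17]
8      : [-17, 8]
+      : [-9]
dup    : [-9, -9]
over   : [-9, -9, -9]
drop   : [-9, -9]
over   : [-9, -9, -9]
rot    : [-9, -9, -9]
swap   : [-9, -9, -9]
+      : [-9, -18]
11     : [-9, -18, 11]
swap   : [-9, 11, -18]
negate : [-9, 11, 18]
*      : [-9, 198]
-3     : [-9, 198, -3]
-      : [-9, 201]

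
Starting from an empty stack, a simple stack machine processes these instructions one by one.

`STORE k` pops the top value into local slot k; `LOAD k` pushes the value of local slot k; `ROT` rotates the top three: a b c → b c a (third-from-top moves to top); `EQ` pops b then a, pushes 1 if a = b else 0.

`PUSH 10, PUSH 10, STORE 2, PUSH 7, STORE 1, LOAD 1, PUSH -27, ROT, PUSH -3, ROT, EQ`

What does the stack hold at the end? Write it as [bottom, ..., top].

PUSH 10  → 10
PUSH 10  → 10 10
STORE 2  → 10
PUSH 7   → 10 7
STORE 1  → 10
LOAD 1   → 10 7
PUSH -27 → 10 7 -27
ROT      → 7 -27 10
PUSH -3  → 7 -27 10 -3
ROT      → 7 10 -3 -27
EQ       → 7 10 0

[7, 10, 0]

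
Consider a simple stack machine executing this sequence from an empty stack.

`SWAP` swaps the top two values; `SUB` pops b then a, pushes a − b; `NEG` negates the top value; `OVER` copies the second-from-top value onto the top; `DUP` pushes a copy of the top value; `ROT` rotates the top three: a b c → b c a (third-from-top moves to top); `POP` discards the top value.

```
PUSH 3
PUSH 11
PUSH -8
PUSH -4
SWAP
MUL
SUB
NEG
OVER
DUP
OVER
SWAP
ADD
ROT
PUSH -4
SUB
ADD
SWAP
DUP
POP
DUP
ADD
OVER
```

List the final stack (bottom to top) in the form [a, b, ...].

[3, 31, 6, 31]

PUSH 3   3
PUSH 11  3 11
PUSH -8  3 11 -8
PUSH -4  3 11 -8 -4
SWAP     3 11 -4 -8
MUL      3 11 32
SUB      3 -21
NEG      3 21
OVER     3 21 3
DUP      3 21 3 3
OVER     3 21 3 3 3
SWAP     3 21 3 3 3
ADD      3 21 3 6
ROT      3 3 6 21
PUSH -4  3 3 6 21 -4
SUB      3 3 6 25
ADD      3 3 31
SWAP     3 31 3
DUP      3 31 3 3
POP      3 31 3
DUP      3 31 3 3
ADD      3 31 6
OVER     3 31 6 31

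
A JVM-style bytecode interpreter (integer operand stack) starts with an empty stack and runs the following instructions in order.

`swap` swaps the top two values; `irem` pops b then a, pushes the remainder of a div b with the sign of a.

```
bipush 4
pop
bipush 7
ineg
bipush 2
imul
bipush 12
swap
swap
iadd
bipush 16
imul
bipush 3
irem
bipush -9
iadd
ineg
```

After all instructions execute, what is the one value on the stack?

11

bipush 4  → 4
pop       → (empty)
bipush 7  → 7
ineg      → -7
bipush 2  → -7 2
imul      → -14
bipush 12 → -14 12
swap      → 12 -14
swap      → -14 12
iadd      → -2
bipush 16 → -2 16
imul      → -32
bipush 3  → -32 3
irem      → -2
bipush -9 → -2 -9
iadd      → -11
ineg      → 11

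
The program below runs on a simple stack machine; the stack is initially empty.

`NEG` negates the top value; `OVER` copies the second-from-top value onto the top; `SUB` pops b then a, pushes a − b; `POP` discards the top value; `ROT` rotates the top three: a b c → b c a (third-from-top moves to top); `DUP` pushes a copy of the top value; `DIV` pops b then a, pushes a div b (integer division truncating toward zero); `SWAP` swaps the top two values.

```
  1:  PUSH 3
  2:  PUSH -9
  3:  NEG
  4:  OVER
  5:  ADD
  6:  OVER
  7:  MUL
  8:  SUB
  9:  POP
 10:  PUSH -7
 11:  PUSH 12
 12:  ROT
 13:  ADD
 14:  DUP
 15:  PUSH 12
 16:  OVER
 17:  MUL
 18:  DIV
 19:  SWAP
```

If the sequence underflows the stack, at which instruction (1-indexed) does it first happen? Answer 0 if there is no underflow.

12

PUSH 3  → 3
PUSH -9 → 3 -9
NEG     → 3 9
OVER    → 3 9 3
ADD     → 3 12
OVER    → 3 12 3
MUL     → 3 36
SUB     → -33
POP     → (empty)
PUSH -7 → -7
PUSH 12 → -7 12
ROT  — needs 3 operands, stack has 2 → underflow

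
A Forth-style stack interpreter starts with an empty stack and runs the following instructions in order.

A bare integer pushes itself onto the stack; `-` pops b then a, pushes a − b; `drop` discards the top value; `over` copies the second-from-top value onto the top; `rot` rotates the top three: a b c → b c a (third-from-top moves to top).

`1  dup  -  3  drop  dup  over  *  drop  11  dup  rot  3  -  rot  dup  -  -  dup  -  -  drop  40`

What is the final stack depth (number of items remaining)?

1    -> 1
dup  -> 1 1
-    -> 0
3    -> 0 3
drop -> 0
dup  -> 0 0
over -> 0 0 0
*    -> 0 0
drop -> 0
11   -> 0 11
dup  -> 0 11 11
rot  -> 11 11 0
3    -> 11 11 0 3
-    -> 11 11 -3
rot  -> 11 -3 11
dup  -> 11 -3 11 11
-    -> 11 -3 0
-    -> 11 -3
dup  -> 11 -3 -3
-    -> 11 0
-    -> 11
drop -> (empty)
40   -> 40

1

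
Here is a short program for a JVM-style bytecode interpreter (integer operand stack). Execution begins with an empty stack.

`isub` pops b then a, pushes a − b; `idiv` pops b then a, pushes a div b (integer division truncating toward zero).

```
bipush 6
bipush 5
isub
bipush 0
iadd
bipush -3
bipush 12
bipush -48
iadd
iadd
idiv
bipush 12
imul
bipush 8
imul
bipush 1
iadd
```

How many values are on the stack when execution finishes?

1

bipush 6    6
bipush 5    6 5
isub        1
bipush 0    1 0
iadd        1
bipush -3   1 -3
bipush 12   1 -3 12
bipush -48  1 -3 12 -48
iadd        1 -3 -36
iadd        1 -39
idiv        0
bipush 12   0 12
imul        0
bipush 8    0 8
imul        0
bipush 1    0 1
iadd        1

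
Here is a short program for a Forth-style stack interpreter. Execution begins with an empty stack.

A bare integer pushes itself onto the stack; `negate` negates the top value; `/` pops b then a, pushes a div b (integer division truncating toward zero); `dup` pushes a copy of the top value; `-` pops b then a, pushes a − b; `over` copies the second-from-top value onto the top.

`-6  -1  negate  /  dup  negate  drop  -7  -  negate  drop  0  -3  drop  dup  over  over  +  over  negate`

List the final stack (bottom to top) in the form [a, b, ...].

[0, 0, 0, 0]

-6     → [-6]
-1     → [-6, -1]
negate → [-6, 1]
/      → [-6]
dup    → [-6, -6]
negate → [-6, 6]
drop   → [-6]
-7     → [-6, -7]
-      → [1]
negate → [-1]
drop   → []
0      → [0]
-3     → [0, -3]
drop   → [0]
dup    → [0, 0]
over   → [0, 0, 0]
over   → [0, 0, 0, 0]
+      → [0, 0, 0]
over   → [0, 0, 0, 0]
negate → [0, 0, 0, 0]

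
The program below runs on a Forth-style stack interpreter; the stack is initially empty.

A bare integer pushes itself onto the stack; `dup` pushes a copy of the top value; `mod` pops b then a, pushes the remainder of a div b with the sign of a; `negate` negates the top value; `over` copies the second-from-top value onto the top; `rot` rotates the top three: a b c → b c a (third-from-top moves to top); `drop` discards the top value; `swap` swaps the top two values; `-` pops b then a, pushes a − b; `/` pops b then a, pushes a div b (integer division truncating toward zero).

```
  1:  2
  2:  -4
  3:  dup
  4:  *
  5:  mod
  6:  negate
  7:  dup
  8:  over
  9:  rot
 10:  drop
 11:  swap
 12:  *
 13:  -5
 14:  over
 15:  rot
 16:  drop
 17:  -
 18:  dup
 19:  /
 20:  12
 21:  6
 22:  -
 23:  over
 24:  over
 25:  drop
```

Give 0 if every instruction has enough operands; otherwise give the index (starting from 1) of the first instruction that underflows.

2       2
-4      2 -4
dup     2 -4 -4
*       2 16
mod     2
negate  -2
dup     -2 -2
over    -2 -2 -2
rot     -2 -2 -2
drop    -2 -2
swap    -2 -2
*       4
-5      4 -5
over    4 -5 4
rot     -5 4 4
drop    -5 4
-       -9
dup     -9 -9
/       1
12      1 12
6       1 12 6
-       1 6
over    1 6 1
over    1 6 1 6
drop    1 6 1

0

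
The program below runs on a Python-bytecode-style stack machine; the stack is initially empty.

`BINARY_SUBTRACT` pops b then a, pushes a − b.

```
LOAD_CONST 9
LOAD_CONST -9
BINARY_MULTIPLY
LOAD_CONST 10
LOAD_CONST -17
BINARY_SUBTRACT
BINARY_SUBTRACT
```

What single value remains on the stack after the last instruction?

LOAD_CONST 9    : 9
LOAD_CONST -9   : 9 -9
BINARY_MULTIPLY : -81
LOAD_CONST 10   : -81 10
LOAD_CONST -17  : -81 10 -17
BINARY_SUBTRACT : -81 27
BINARY_SUBTRACT : -108

-108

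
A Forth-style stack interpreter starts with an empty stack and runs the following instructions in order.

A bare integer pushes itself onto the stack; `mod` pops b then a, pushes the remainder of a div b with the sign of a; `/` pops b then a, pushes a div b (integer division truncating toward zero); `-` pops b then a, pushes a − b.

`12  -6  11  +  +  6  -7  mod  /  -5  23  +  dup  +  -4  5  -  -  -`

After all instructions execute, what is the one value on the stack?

12  -> 12
-6  -> 12 -6
11  -> 12 -6 11
+   -> 12 5
+   -> 17
6   -> 17 6
-7  -> 17 6 -7
mod -> 17 6
/   -> 2
-5  -> 2 -5
23  -> 2 -5 23
+   -> 2 18
dup -> 2 18 18
+   -> 2 36
-4  -> 2 36 -4
5   -> 2 36 -4 5
-   -> 2 36 -9
-   -> 2 45
-   -> -43

-43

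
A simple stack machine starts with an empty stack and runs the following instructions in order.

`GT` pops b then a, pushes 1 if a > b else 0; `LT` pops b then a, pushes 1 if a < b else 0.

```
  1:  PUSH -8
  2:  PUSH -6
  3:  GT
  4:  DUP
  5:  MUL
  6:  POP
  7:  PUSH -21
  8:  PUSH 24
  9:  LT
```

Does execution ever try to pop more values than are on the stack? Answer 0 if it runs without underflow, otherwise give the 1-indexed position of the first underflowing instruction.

PUSH -8   -8
PUSH -6   -8 -6
GT        0
DUP       0 0
MUL       0
POP       (empty)
PUSH -21  -21
PUSH 24   -21 24
LT        1

0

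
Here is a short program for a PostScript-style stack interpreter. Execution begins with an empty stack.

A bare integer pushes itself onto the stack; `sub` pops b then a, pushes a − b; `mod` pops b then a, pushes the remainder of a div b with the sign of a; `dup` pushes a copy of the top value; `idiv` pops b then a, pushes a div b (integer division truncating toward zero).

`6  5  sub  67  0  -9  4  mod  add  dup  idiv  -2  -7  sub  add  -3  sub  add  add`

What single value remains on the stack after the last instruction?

77

6    -> [6]
5    -> [6, 5]
sub  -> [1]
67   -> [1, 67]
0    -> [1, 67, 0]
-9   -> [1, 67, 0, -9]
4    -> [1, 67, 0, -9, 4]
mod  -> [1, 67, 0, -1]
add  -> [1, 67, -1]
dup  -> [1, 67, -1, -1]
idiv -> [1, 67, 1]
-2   -> [1, 67, 1, -2]
-7   -> [1, 67, 1, -2, -7]
sub  -> [1, 67, 1, 5]
add  -> [1, 67, 6]
-3   -> [1, 67, 6, -3]
sub  -> [1, 67, 9]
add  -> [1, 76]
add  -> [77]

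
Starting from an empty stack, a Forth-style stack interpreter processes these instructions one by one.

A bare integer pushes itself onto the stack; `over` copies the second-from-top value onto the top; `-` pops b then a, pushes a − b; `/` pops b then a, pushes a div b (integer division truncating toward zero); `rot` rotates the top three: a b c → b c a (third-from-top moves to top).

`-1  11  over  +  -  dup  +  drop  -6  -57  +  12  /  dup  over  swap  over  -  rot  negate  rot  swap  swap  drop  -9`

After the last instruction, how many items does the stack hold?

3

-1     → -1
11     → -1 11
over   → -1 11 -1
+      → -1 10
-      → -11
dup    → -11 -11
+      → -22
drop   → (empty)
-6     → -6
-57    → -6 -57
+      → -63
12     → -63 12
/      → -5
dup    → -5 -5
over   → -5 -5 -5
swap   → -5 -5 -5
over   → -5 -5 -5 -5
-      → -5 -5 0
rot    → -5 0 -5
negate → -5 0 5
rot    → 0 5 -5
swap   → 0 -5 5
swap   → 0 5 -5
drop   → 0 5
-9     → 0 5 -9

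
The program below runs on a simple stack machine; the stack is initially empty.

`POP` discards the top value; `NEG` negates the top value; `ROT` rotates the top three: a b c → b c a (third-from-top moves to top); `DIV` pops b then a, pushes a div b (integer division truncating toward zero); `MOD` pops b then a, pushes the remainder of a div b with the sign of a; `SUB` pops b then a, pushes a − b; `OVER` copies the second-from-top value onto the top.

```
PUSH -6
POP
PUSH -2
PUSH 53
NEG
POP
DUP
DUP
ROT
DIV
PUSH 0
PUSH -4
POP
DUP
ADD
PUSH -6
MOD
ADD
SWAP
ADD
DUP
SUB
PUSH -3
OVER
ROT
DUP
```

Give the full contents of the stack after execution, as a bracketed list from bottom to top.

PUSH -6 -> [-6]
POP     -> []
PUSH -2 -> [-2]
PUSH 53 -> [-2, 53]
NEG     -> [-2, -53]
POP     -> [-2]
DUP     -> [-2, -2]
DUP     -> [-2, -2, -2]
ROT     -> [-2, -2, -2]
DIV     -> [-2, 1]
PUSH 0  -> [-2, 1, 0]
PUSH -4 -> [-2, 1, 0, -4]
POP     -> [-2, 1, 0]
DUP     -> [-2, 1, 0, 0]
ADD     -> [-2, 1, 0]
PUSH -6 -> [-2, 1, 0, -6]
MOD     -> [-2, 1, 0]
ADD     -> [-2, 1]
SWAP    -> [1, -2]
ADD     -> [-1]
DUP     -> [-1, -1]
SUB     -> [0]
PUSH -3 -> [0, -3]
OVER    -> [0, -3, 0]
ROT     -> [-3, 0, 0]
DUP     -> [-3, 0, 0, 0]

[-3, 0, 0, 0]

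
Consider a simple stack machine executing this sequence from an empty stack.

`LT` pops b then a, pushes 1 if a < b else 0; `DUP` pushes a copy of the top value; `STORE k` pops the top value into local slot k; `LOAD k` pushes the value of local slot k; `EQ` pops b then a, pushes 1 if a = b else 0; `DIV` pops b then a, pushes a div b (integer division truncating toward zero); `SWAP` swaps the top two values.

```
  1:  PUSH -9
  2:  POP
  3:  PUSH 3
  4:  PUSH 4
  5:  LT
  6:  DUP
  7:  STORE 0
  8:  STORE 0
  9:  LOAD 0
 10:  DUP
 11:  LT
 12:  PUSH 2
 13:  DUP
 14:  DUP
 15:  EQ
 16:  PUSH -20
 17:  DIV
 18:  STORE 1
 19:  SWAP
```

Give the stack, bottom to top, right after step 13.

[0, 2, 2]

PUSH -9 → [-9]
POP     → []
PUSH 3  → [3]
PUSH 4  → [3, 4]
LT      → [1]
DUP     → [1, 1]
STORE 0 → [1]
STORE 0 → []
LOAD 0  → [1]
DUP     → [1, 1]
LT      → [0]
PUSH 2  → [0, 2]
DUP     → [0, 2, 2]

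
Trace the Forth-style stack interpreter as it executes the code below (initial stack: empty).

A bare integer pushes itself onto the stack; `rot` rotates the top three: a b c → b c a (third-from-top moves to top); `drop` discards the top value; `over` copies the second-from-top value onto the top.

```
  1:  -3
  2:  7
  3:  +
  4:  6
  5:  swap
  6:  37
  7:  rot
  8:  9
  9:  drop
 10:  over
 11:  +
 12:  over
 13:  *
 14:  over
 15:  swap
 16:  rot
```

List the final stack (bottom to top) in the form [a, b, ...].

-3   -> -3
7    -> -3 7
+    -> 4
6    -> 4 6
swap -> 6 4
37   -> 6 4 37
rot  -> 4 37 6
9    -> 4 37 6 9
drop -> 4 37 6
over -> 4 37 6 37
+    -> 4 37 43
over -> 4 37 43 37
*    -> 4 37 1591
over -> 4 37 1591 37
swap -> 4 37 37 1591
rot  -> 4 37 1591 37

[4, 37, 1591, 37]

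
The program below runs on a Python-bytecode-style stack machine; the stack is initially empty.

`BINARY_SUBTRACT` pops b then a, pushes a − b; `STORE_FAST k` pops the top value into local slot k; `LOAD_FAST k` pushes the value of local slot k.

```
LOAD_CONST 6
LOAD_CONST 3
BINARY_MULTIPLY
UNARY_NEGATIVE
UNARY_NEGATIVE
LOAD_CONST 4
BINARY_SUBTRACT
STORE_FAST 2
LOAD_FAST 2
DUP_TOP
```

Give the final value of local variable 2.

LOAD_CONST 6    → 6
LOAD_CONST 3    → 6 3
BINARY_MULTIPLY → 18
UNARY_NEGATIVE  → -18
UNARY_NEGATIVE  → 18
LOAD_CONST 4    → 18 4
BINARY_SUBTRACT → 14
STORE_FAST 2    → (empty)
LOAD_FAST 2     → 14
DUP_TOP         → 14 14

14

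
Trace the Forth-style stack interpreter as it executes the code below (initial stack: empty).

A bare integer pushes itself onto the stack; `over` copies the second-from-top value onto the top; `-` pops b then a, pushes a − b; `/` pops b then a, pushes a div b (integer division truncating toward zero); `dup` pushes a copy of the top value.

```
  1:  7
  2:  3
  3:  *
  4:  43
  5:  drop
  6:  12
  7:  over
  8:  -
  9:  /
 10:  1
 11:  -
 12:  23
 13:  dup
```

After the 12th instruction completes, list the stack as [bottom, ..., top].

[-3, 23]

7    -> [7]
3    -> [7, 3]
*    -> [21]
43   -> [21, 43]
drop -> [21]
12   -> [21, 12]
over -> [21, 12, 21]
-    -> [21, -9]
/    -> [-2]
1    -> [-2, 1]
-    -> [-3]
23   -> [-3, 23]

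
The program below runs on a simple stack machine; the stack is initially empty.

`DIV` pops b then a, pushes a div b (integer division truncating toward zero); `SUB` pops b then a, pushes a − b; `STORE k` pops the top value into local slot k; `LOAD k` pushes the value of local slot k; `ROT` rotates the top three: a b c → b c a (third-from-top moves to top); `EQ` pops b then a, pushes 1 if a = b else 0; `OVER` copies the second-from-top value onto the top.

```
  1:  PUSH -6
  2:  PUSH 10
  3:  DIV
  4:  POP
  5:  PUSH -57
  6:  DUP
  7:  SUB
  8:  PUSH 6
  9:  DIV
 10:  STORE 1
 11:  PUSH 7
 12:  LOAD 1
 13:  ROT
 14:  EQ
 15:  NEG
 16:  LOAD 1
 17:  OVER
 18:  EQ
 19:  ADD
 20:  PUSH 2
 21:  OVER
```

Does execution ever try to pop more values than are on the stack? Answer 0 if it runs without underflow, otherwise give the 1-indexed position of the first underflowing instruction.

13

PUSH -6  : -6
PUSH 10  : -6 10
DIV      : 0
POP      : (empty)
PUSH -57 : -57
DUP      : -57 -57
SUB      : 0
PUSH 6   : 0 6
DIV      : 0
STORE 1  : (empty)
PUSH 7   : 7
LOAD 1   : 7 0
ROT  — needs 3 operands, stack has 2 → underflow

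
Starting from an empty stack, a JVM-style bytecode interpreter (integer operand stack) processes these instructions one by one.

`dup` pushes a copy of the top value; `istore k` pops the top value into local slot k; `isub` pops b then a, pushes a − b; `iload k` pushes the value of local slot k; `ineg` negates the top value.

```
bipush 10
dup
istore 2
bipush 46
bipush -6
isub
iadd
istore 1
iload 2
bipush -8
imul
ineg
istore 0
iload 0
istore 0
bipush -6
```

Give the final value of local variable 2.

bipush 10 : [10]
dup       : [10, 10]
istore 2  : [10]
bipush 46 : [10, 46]
bipush -6 : [10, 46, -6]
isub      : [10, 52]
iadd      : [62]
istore 1  : []
iload 2   : [10]
bipush -8 : [10, -8]
imul      : [-80]
ineg      : [80]
istore 0  : []
iload 0   : [80]
istore 0  : []
bipush -6 : [-6]

10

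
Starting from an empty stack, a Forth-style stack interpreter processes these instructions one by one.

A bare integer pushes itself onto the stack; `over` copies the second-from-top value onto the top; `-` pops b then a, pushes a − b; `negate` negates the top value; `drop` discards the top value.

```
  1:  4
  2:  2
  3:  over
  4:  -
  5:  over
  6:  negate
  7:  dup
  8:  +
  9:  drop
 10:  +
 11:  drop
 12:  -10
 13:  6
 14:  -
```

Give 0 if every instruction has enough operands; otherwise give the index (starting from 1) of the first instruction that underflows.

4       [4]
2       [4, 2]
over    [4, 2, 4]
-       [4, -2]
over    [4, -2, 4]
negate  [4, -2, -4]
dup     [4, -2, -4, -4]
+       [4, -2, -8]
drop    [4, -2]
+       [2]
drop    []
-10     [-10]
6       [-10, 6]
-       [-16]

0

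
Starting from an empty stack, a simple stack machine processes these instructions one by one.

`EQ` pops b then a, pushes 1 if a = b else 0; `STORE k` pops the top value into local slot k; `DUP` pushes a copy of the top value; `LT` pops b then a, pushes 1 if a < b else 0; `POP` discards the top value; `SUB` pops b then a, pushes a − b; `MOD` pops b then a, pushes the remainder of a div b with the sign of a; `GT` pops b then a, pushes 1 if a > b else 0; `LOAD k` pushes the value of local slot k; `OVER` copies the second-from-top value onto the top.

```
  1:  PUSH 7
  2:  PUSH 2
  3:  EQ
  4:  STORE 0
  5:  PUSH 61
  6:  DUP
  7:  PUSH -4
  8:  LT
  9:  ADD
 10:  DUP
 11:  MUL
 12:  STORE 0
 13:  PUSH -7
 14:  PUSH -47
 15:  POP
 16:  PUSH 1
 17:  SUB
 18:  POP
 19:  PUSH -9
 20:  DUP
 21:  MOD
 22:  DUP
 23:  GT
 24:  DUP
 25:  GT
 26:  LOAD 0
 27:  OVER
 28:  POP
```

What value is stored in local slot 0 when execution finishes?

3721

PUSH 7    7
PUSH 2    7 2
EQ        0
STORE 0   (empty)
PUSH 61   61
DUP       61 61
PUSH -4   61 61 -4
LT        61 0
ADD       61
DUP       61 61
MUL       3721
STORE 0   (empty)
PUSH -7   -7
PUSH -47  -7 -47
POP       -7
PUSH 1    -7 1
SUB       -8
POP       (empty)
PUSH -9   -9
DUP       -9 -9
MOD       0
DUP       0 0
GT        0
DUP       0 0
GT        0
LOAD 0    0 3721
OVER      0 3721 0
POP       0 3721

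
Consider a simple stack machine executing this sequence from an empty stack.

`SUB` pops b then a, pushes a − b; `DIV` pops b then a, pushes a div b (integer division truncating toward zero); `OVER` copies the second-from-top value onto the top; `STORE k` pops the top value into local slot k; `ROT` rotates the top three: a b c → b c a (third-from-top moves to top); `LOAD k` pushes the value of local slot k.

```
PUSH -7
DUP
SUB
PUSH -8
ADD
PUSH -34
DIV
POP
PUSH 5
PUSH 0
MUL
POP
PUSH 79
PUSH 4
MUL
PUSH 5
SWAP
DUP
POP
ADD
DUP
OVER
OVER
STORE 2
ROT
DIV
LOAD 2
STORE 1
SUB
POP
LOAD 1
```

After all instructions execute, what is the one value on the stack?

321

PUSH -7  → [-7]
DUP      → [-7, -7]
SUB      → [0]
PUSH -8  → [0, -8]
ADD      → [-8]
PUSH -34 → [-8, -34]
DIV      → [0]
POP      → []
PUSH 5   → [5]
PUSH 0   → [5, 0]
MUL      → [0]
POP      → []
PUSH 79  → [79]
PUSH 4   → [79, 4]
MUL      → [316]
PUSH 5   → [316, 5]
SWAP     → [5, 316]
DUP      → [5, 316, 316]
POP      → [5, 316]
ADD      → [321]
DUP      → [321, 321]
OVER     → [321, 321, 321]
OVER     → [321, 321, 321, 321]
STORE 2  → [321, 321, 321]
ROT      → [321, 321, 321]
DIV      → [321, 1]
LOAD 2   → [321, 1, 321]
STORE 1  → [321, 1]
SUB      → [320]
POP      → []
LOAD 1   → [321]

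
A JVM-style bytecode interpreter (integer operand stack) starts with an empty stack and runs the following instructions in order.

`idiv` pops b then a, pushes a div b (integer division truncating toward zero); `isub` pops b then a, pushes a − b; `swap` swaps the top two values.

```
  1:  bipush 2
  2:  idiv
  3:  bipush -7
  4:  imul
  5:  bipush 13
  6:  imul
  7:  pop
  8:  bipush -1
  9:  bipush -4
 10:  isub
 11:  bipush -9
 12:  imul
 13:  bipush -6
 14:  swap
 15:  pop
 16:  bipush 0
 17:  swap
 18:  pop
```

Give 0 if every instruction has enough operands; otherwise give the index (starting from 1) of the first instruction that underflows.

bipush 2 → 2
idiv  — needs 2 operands, stack has 1 → underflow

2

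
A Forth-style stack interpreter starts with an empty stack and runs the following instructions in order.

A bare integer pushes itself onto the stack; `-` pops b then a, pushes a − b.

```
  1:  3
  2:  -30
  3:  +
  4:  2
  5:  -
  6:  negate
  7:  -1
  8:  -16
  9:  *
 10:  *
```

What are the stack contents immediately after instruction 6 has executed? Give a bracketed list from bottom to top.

3       [3]
-30     [3, -30]
+       [-27]
2       [-27, 2]
-       [-29]
negate  [29]

[29]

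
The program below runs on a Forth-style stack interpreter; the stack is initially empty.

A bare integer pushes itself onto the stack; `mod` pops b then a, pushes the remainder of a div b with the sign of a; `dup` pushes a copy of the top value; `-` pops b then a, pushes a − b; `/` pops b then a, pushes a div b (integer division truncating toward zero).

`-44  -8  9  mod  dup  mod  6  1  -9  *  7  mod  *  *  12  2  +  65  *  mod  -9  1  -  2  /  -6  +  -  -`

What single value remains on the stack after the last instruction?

-55

-44 -> [-44]
-8  -> [-44, -8]
9   -> [-44, -8, 9]
mod -> [-44, -8]
dup -> [-44, -8, -8]
mod -> [-44, 0]
6   -> [-44, 0, 6]
1   -> [-44, 0, 6, 1]
-9  -> [-44, 0, 6, 1, -9]
*   -> [-44, 0, 6, -9]
7   -> [-44, 0, 6, -9, 7]
mod -> [-44, 0, 6, -2]
*   -> [-44, 0, -12]
*   -> [-44, 0]
12  -> [-44, 0, 12]
2   -> [-44, 0, 12, 2]
+   -> [-44, 0, 14]
65  -> [-44, 0, 14, 65]
*   -> [-44, 0, 910]
mod -> [-44, 0]
-9  -> [-44, 0, -9]
1   -> [-44, 0, -9, 1]
-   -> [-44, 0, -10]
2   -> [-44, 0, -10, 2]
/   -> [-44, 0, -5]
-6  -> [-44, 0, -5, -6]
+   -> [-44, 0, -11]
-   -> [-44, 11]
-   -> [-55]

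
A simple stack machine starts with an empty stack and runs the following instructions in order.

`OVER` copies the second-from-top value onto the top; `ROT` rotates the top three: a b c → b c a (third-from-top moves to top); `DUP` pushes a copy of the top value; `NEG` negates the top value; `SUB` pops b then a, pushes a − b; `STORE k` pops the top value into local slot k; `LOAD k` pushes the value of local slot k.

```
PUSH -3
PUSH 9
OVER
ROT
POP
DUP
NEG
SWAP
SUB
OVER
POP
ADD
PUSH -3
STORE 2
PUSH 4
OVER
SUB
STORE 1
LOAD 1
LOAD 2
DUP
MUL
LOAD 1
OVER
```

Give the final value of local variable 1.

PUSH -3 → -3
PUSH 9  → -3 9
OVER    → -3 9 -3
ROT     → 9 -3 -3
POP     → 9 -3
DUP     → 9 -3 -3
NEG     → 9 -3 3
SWAP    → 9 3 -3
SUB     → 9 6
OVER    → 9 6 9
POP     → 9 6
ADD     → 15
PUSH -3 → 15 -3
STORE 2 → 15
PUSH 4  → 15 4
OVER    → 15 4 15
SUB     → 15 -11
STORE 1 → 15
LOAD 1  → 15 -11
LOAD 2  → 15 -11 -3
DUP     → 15 -11 -3 -3
MUL     → 15 -11 9
LOAD 1  → 15 -11 9 -11
OVER    → 15 -11 9 -11 9

-11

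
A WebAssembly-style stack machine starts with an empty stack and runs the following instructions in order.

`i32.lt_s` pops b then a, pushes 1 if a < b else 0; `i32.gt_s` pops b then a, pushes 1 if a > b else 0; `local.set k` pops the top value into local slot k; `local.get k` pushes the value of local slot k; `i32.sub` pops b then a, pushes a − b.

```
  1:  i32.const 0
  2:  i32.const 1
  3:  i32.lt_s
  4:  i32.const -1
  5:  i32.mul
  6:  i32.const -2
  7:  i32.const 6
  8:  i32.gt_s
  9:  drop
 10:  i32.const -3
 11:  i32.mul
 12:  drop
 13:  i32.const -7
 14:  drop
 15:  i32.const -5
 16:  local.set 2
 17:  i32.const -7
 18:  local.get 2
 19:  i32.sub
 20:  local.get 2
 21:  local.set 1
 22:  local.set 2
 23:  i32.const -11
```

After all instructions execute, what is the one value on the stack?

-11

i32.const 0    0
i32.const 1    0 1
i32.lt_s       1
i32.const -1   1 -1
i32.mul        -1
i32.const -2   -1 -2
i32.const 6    -1 -2 6
i32.gt_s       -1 0
drop           -1
i32.const -3   -1 -3
i32.mul        3
drop           (empty)
i32.const -7   -7
drop           (empty)
i32.const -5   -5
local.set 2    (empty)
i32.const -7   -7
local.get 2    -7 -5
i32.sub        -2
local.get 2    -2 -5
local.set 1    -2
local.set 2    (empty)
i32.const -11  -11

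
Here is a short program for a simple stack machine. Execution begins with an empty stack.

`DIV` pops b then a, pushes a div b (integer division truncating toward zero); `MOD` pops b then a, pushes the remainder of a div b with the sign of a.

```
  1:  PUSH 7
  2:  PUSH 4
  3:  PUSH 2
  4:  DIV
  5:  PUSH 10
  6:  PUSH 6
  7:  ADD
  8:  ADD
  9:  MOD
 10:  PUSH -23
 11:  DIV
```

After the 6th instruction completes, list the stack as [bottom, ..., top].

[7, 2, 10, 6]

PUSH 7  : [7]
PUSH 4  : [7, 4]
PUSH 2  : [7, 4, 2]
DIV     : [7, 2]
PUSH 10 : [7, 2, 10]
PUSH 6  : [7, 2, 10, 6]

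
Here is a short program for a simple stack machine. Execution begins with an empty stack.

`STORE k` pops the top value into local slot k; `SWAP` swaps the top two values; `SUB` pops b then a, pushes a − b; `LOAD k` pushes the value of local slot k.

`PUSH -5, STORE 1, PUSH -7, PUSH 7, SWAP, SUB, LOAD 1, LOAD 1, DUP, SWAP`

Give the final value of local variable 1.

PUSH -5 -> -5
STORE 1 -> (empty)
PUSH -7 -> -7
PUSH 7  -> -7 7
SWAP    -> 7 -7
SUB     -> 14
LOAD 1  -> 14 -5
LOAD 1  -> 14 -5 -5
DUP     -> 14 -5 -5 -5
SWAP    -> 14 -5 -5 -5

-5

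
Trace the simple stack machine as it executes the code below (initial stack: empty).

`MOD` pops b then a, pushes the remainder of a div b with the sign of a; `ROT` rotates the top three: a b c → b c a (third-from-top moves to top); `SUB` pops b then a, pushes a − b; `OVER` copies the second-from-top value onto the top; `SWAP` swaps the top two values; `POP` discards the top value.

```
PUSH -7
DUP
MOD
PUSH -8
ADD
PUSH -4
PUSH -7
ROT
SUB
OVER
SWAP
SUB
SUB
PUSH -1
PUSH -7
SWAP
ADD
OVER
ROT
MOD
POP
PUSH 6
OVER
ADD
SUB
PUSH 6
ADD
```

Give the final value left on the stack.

PUSH -7  [-7]
DUP      [-7, -7]
MOD      [0]
PUSH -8  [0, -8]
ADD      [-8]
PUSH -4  [-8, -4]
PUSH -7  [-8, -4, -7]
ROT      [-4, -7, -8]
SUB      [-4, 1]
OVER     [-4, 1, -4]
SWAP     [-4, -4, 1]
SUB      [-4, -5]
SUB      [1]
PUSH -1  [1, -1]
PUSH -7  [1, -1, -7]
SWAP     [1, -7, -1]
ADD      [1, -8]
OVER     [1, -8, 1]
ROT      [-8, 1, 1]
MOD      [-8, 0]
POP      [-8]
PUSH 6   [-8, 6]
OVER     [-8, 6, -8]
ADD      [-8, -2]
SUB      [-6]
PUSH 6   [-6, 6]
ADD      [0]

0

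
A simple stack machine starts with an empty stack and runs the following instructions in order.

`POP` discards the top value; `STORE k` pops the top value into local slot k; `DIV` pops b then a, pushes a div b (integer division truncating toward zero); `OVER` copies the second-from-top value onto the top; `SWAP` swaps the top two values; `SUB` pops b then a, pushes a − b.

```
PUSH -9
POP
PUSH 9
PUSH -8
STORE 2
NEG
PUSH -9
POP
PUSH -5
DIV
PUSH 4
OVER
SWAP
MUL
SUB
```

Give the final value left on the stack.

-3

PUSH -9 : [-9]
POP     : []
PUSH 9  : [9]
PUSH -8 : [9, -8]
STORE 2 : [9]
NEG     : [-9]
PUSH -9 : [-9, -9]
POP     : [-9]
PUSH -5 : [-9, -5]
DIV     : [1]
PUSH 4  : [1, 4]
OVER    : [1, 4, 1]
SWAP    : [1, 1, 4]
MUL     : [1, 4]
SUB     : [-3]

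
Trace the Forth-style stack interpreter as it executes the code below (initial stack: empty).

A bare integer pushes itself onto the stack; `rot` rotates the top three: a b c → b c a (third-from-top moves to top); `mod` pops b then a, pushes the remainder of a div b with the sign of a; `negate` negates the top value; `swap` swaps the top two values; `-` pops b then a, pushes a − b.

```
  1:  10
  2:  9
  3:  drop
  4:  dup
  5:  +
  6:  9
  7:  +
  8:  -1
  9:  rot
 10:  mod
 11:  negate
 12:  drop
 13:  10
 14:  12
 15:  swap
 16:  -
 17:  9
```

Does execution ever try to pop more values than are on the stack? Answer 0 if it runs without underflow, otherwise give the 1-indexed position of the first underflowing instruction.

9

10   : [10]
9    : [10, 9]
drop : [10]
dup  : [10, 10]
+    : [20]
9    : [20, 9]
+    : [29]
-1   : [29, -1]
rot  — needs 3 operands, stack has 2 → underflow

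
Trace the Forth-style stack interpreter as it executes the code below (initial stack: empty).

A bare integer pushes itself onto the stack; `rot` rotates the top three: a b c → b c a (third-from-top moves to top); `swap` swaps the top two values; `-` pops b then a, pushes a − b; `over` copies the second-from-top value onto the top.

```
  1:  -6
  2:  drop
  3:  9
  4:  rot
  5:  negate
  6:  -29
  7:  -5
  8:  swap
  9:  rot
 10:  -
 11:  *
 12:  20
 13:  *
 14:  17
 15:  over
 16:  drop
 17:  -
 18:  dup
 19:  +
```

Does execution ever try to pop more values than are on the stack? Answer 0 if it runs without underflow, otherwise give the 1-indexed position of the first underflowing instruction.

4

-6   : [-6]
drop : []
9    : [9]
rot  — needs 3 operands, stack has 1 → underflow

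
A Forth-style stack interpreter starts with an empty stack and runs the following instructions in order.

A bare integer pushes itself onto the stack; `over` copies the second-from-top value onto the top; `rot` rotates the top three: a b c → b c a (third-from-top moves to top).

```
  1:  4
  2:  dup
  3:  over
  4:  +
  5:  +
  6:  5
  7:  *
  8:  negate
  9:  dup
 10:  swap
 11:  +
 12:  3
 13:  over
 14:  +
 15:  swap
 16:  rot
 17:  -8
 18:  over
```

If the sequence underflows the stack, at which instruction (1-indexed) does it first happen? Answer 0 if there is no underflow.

4      : 4
dup    : 4 4
over   : 4 4 4
+      : 4 8
+      : 12
5      : 12 5
*      : 60
negate : -60
dup    : -60 -60
swap   : -60 -60
+      : -120
3      : -120 3
over   : -120 3 -120
+      : -120 -117
swap   : -117 -120
rot  — needs 3 operands, stack has 2 → underflow

16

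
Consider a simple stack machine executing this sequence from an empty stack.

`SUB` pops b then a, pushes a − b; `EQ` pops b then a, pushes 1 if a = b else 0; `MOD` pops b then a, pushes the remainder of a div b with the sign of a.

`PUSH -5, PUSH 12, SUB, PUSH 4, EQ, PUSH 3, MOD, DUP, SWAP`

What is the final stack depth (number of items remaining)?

2

PUSH -5 -> -5
PUSH 12 -> -5 12
SUB     -> -17
PUSH 4  -> -17 4
EQ      -> 0
PUSH 3  -> 0 3
MOD     -> 0
DUP     -> 0 0
SWAP    -> 0 0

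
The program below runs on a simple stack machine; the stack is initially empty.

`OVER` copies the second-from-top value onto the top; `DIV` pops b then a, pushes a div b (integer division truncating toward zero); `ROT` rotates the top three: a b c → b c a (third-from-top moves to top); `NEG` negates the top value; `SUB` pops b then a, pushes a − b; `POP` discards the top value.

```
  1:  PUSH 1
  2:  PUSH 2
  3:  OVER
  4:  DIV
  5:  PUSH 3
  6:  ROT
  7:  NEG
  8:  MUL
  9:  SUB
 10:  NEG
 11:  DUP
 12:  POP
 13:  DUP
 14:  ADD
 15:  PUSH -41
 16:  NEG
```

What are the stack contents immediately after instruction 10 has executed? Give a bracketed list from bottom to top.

[-5]

PUSH 1 → [1]
PUSH 2 → [1, 2]
OVER   → [1, 2, 1]
DIV    → [1, 2]
PUSH 3 → [1, 2, 3]
ROT    → [2, 3, 1]
NEG    → [2, 3, -1]
MUL    → [2, -3]
SUB    → [5]
NEG    → [-5]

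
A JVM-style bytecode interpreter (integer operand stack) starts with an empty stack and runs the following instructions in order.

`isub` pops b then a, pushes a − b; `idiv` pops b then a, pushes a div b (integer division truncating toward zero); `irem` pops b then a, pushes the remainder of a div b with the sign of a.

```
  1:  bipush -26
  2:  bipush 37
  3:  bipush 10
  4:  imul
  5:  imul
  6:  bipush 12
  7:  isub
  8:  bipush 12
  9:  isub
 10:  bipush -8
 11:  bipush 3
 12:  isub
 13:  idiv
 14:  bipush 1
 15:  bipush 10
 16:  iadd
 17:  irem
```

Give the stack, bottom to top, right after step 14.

[876, 1]

bipush -26 → [-26]
bipush 37  → [-26, 37]
bipush 10  → [-26, 37, 10]
imul       → [-26, 370]
imul       → [-9620]
bipush 12  → [-9620, 12]
isub       → [-9632]
bipush 12  → [-9632, 12]
isub       → [-9644]
bipush -8  → [-9644, -8]
bipush 3   → [-9644, -8, 3]
isub       → [-9644, -11]
idiv       → [876]
bipush 1   → [876, 1]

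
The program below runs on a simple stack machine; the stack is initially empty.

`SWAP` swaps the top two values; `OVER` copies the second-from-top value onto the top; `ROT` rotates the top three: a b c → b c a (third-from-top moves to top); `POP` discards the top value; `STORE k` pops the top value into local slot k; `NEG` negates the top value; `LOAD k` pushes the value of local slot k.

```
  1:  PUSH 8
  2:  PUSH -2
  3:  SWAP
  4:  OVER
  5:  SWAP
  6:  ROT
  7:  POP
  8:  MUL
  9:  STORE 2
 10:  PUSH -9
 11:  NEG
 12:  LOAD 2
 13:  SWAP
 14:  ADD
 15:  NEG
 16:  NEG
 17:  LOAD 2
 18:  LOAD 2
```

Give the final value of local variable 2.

PUSH 8  -> [8]
PUSH -2 -> [8, -2]
SWAP    -> [-2, 8]
OVER    -> [-2, 8, -2]
SWAP    -> [-2, -2, 8]
ROT     -> [-2, 8, -2]
POP     -> [-2, 8]
MUL     -> [-16]
STORE 2 -> []
PUSH -9 -> [-9]
NEG     -> [9]
LOAD 2  -> [9, -16]
SWAP    -> [-16, 9]
ADD     -> [-7]
NEG     -> [7]
NEG     -> [-7]
LOAD 2  -> [-7, -16]
LOAD 2  -> [-7, -16, -16]

-16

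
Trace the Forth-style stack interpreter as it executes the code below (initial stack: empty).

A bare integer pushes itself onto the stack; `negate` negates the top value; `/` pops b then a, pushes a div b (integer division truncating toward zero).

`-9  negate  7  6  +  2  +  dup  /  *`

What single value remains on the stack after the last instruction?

-9     → [-9]
negate → [9]
7      → [9, 7]
6      → [9, 7, 6]
+      → [9, 13]
2      → [9, 13, 2]
+      → [9, 15]
dup    → [9, 15, 15]
/      → [9, 1]
*      → [9]

9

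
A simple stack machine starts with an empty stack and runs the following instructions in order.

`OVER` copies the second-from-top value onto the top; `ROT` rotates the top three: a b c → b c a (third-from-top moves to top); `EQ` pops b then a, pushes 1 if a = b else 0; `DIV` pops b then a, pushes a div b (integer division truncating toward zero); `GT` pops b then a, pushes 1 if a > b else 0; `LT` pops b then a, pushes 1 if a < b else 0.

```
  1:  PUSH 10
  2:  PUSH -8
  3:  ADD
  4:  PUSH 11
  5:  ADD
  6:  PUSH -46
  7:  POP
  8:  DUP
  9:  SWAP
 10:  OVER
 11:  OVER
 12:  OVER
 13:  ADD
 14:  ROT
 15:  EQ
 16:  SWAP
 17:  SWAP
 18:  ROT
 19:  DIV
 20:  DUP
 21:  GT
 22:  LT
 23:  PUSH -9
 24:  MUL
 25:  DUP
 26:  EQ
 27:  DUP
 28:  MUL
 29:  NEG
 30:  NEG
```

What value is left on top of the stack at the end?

PUSH 10  -> [10]
PUSH -8  -> [10, -8]
ADD      -> [2]
PUSH 11  -> [2, 11]
ADD      -> [13]
PUSH -46 -> [13, -46]
POP      -> [13]
DUP      -> [13, 13]
SWAP     -> [13, 13]
OVER     -> [13, 13, 13]
OVER     -> [13, 13, 13, 13]
OVER     -> [13, 13, 13, 13, 13]
ADD      -> [13, 13, 13, 26]
ROT      -> [13, 13, 26, 13]
EQ       -> [13, 13, 0]
SWAP     -> [13, 0, 13]
SWAP     -> [13, 13, 0]
ROT      -> [13, 0, 13]
DIV      -> [13, 0]
DUP      -> [13, 0, 0]
GT       -> [13, 0]
LT       -> [0]
PUSH -9  -> [0, -9]
MUL      -> [0]
DUP      -> [0, 0]
EQ       -> [1]
DUP      -> [1, 1]
MUL      -> [1]
NEG      -> [-1]
NEG      -> [1]

1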